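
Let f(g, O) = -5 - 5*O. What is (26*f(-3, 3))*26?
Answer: -13520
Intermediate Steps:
(26*f(-3, 3))*26 = (26*(-5 - 5*3))*26 = (26*(-5 - 15))*26 = (26*(-20))*26 = -520*26 = -13520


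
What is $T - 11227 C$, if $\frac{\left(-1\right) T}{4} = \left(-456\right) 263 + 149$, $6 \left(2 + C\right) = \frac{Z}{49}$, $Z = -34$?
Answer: $\frac{73921649}{147} \approx 5.0287 \cdot 10^{5}$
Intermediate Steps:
$C = - \frac{311}{147}$ ($C = -2 + \frac{\left(-34\right) \frac{1}{49}}{6} = -2 + \frac{1}{6} \left(- \frac{34}{49}\right) = -2 - \frac{17}{147} = - \frac{311}{147} \approx -2.1156$)
$T = 479116$ ($T = - 4 \left(\left(-456\right) 263 + 149\right) = - 4 \left(-119928 + 149\right) = \left(-4\right) \left(-119779\right) = 479116$)
$T - 11227 C = 479116 - - \frac{3491597}{147} = 479116 + \frac{3491597}{147} = \frac{73921649}{147}$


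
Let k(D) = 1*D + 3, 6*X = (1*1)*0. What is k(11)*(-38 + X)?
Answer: -532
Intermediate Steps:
X = 0 (X = ((1*1)*0)/6 = (1*0)/6 = (⅙)*0 = 0)
k(D) = 3 + D (k(D) = D + 3 = 3 + D)
k(11)*(-38 + X) = (3 + 11)*(-38 + 0) = 14*(-38) = -532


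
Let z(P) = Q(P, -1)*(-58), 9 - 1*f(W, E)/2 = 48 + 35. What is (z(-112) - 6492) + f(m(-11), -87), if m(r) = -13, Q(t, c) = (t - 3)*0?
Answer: -6640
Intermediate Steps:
Q(t, c) = 0 (Q(t, c) = (-3 + t)*0 = 0)
f(W, E) = -148 (f(W, E) = 18 - 2*(48 + 35) = 18 - 2*83 = 18 - 166 = -148)
z(P) = 0 (z(P) = 0*(-58) = 0)
(z(-112) - 6492) + f(m(-11), -87) = (0 - 6492) - 148 = -6492 - 148 = -6640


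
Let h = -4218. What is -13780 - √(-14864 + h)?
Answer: -13780 - I*√19082 ≈ -13780.0 - 138.14*I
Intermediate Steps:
-13780 - √(-14864 + h) = -13780 - √(-14864 - 4218) = -13780 - √(-19082) = -13780 - I*√19082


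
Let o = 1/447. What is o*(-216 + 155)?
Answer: -61/447 ≈ -0.13647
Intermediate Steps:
o = 1/447 ≈ 0.0022371
o*(-216 + 155) = (-216 + 155)/447 = (1/447)*(-61) = -61/447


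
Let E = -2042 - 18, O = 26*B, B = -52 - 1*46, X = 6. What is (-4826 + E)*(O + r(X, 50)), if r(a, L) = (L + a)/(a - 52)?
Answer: 403739952/23 ≈ 1.7554e+7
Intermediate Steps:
B = -98 (B = -52 - 46 = -98)
r(a, L) = (L + a)/(-52 + a)
O = -2548 (O = 26*(-98) = -2548)
E = -2060
(-4826 + E)*(O + r(X, 50)) = (-4826 - 2060)*(-2548 + (50 + 6)/(-52 + 6)) = -6886*(-2548 + 56/(-46)) = -6886*(-2548 - 1/46*56) = -6886*(-2548 - 28/23) = -6886*(-58632/23) = 403739952/23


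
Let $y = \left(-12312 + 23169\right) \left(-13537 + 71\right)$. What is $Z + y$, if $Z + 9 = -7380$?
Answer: $-146207751$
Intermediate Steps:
$Z = -7389$ ($Z = -9 - 7380 = -7389$)
$y = -146200362$ ($y = 10857 \left(-13466\right) = -146200362$)
$Z + y = -7389 - 146200362 = -146207751$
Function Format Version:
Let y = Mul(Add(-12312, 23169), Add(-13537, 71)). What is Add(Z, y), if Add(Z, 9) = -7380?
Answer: -146207751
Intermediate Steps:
Z = -7389 (Z = Add(-9, -7380) = -7389)
y = -146200362 (y = Mul(10857, -13466) = -146200362)
Add(Z, y) = Add(-7389, -146200362) = -146207751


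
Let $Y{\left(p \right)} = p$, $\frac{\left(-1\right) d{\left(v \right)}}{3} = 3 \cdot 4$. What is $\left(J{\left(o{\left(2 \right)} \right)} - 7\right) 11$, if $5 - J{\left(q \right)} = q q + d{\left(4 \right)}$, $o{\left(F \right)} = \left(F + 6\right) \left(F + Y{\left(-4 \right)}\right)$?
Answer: $-2442$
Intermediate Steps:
$d{\left(v \right)} = -36$ ($d{\left(v \right)} = - 3 \cdot 3 \cdot 4 = \left(-3\right) 12 = -36$)
$o{\left(F \right)} = \left(-4 + F\right) \left(6 + F\right)$ ($o{\left(F \right)} = \left(F + 6\right) \left(F - 4\right) = \left(6 + F\right) \left(-4 + F\right) = \left(-4 + F\right) \left(6 + F\right)$)
$J{\left(q \right)} = 41 - q^{2}$ ($J{\left(q \right)} = 5 - \left(q q - 36\right) = 5 - \left(q^{2} - 36\right) = 5 - \left(-36 + q^{2}\right) = 41 - q^{2}$)
$\left(J{\left(o{\left(2 \right)} \right)} - 7\right) 11 = \left(\left(41 - \left(-24 + 2^{2} + 2 \cdot 2\right)^{2}\right) - 7\right) 11 = \left(\left(41 - \left(-24 + 4 + 4\right)^{2}\right) - 7\right) 11 = \left(\left(41 - \left(-16\right)^{2}\right) - 7\right) 11 = \left(\left(41 - 256\right) - 7\right) 11 = \left(-215 - 7\right) 11 = \left(-222\right) 11 = -2442$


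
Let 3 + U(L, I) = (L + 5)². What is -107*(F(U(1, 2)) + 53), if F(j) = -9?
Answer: -4708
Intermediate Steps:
U(L, I) = -3 + (5 + L)² (U(L, I) = -3 + (L + 5)² = -3 + (5 + L)²)
-107*(F(U(1, 2)) + 53) = -107*(-9 + 53) = -107*44 = -4708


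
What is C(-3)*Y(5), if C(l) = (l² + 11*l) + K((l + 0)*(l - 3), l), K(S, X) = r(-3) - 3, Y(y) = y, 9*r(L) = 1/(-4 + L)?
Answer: -8510/63 ≈ -135.08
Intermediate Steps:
r(L) = 1/(9*(-4 + L))
K(S, X) = -190/63 (K(S, X) = 1/(9*(-4 - 3)) - 3 = (⅑)/(-7) - 3 = (⅑)*(-⅐) - 3 = -1/63 - 3 = -190/63)
C(l) = -190/63 + l² + 11*l (C(l) = (l² + 11*l) - 190/63 = -190/63 + l² + 11*l)
C(-3)*Y(5) = (-190/63 + (-3)² + 11*(-3))*5 = (-190/63 + 9 - 33)*5 = -1702/63*5 = -8510/63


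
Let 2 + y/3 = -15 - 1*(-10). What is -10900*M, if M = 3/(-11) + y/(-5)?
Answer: -470880/11 ≈ -42807.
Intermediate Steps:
y = -21 (y = -6 + 3*(-15 - 1*(-10)) = -6 + 3*(-15 + 10) = -6 + 3*(-5) = -6 - 15 = -21)
M = 216/55 (M = 3/(-11) - 21/(-5) = 3*(-1/11) - 21*(-1/5) = -3/11 + 21/5 = 216/55 ≈ 3.9273)
-10900*M = -10900*216/55 = -470880/11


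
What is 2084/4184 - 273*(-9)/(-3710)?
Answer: -22754/138595 ≈ -0.16418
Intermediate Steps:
2084/4184 - 273*(-9)/(-3710) = 2084*(1/4184) + 2457*(-1/3710) = 521/1046 - 351/530 = -22754/138595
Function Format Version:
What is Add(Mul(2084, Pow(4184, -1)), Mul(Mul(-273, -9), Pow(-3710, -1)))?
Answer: Rational(-22754, 138595) ≈ -0.16418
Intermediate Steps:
Add(Mul(2084, Pow(4184, -1)), Mul(Mul(-273, -9), Pow(-3710, -1))) = Add(Mul(2084, Rational(1, 4184)), Mul(2457, Rational(-1, 3710))) = Add(Rational(521, 1046), Rational(-351, 530)) = Rational(-22754, 138595)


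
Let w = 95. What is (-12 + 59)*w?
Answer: 4465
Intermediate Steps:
(-12 + 59)*w = (-12 + 59)*95 = 47*95 = 4465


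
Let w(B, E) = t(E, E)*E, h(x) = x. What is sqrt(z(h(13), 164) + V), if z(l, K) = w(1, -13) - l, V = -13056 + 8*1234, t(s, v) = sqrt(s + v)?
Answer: sqrt(-3197 - 13*I*sqrt(26)) ≈ 0.5861 - 56.545*I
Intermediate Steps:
V = -3184 (V = -13056 + 9872 = -3184)
w(B, E) = sqrt(2)*E**(3/2) (w(B, E) = sqrt(E + E)*E = sqrt(2*E)*E = (sqrt(2)*sqrt(E))*E = sqrt(2)*E**(3/2))
z(l, K) = -l - 13*I*sqrt(26) (z(l, K) = sqrt(2)*(-13)**(3/2) - l = sqrt(2)*(-13*I*sqrt(13)) - l = -13*I*sqrt(26) - l = -l - 13*I*sqrt(26))
sqrt(z(h(13), 164) + V) = sqrt((-1*13 - 13*I*sqrt(26)) - 3184) = sqrt((-13 - 13*I*sqrt(26)) - 3184) = sqrt(-3197 - 13*I*sqrt(26))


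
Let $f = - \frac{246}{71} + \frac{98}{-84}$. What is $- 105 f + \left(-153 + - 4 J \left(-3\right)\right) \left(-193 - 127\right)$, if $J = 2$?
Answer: $\frac{5930815}{142} \approx 41766.0$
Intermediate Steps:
$f = - \frac{1973}{426}$ ($f = \left(-246\right) \frac{1}{71} + 98 \left(- \frac{1}{84}\right) = - \frac{246}{71} - \frac{7}{6} = - \frac{1973}{426} \approx -4.6315$)
$- 105 f + \left(-153 + - 4 J \left(-3\right)\right) \left(-193 - 127\right) = \left(-105\right) \left(- \frac{1973}{426}\right) + \left(-153 + \left(-4\right) 2 \left(-3\right)\right) \left(-193 - 127\right) = \frac{69055}{142} + \left(-153 - -24\right) \left(-320\right) = \frac{69055}{142} + \left(-153 + 24\right) \left(-320\right) = \frac{69055}{142} - -41280 = \frac{69055}{142} + 41280 = \frac{5930815}{142}$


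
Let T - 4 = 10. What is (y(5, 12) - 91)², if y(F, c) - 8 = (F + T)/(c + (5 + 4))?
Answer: 2972176/441 ≈ 6739.6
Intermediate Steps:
T = 14 (T = 4 + 10 = 14)
y(F, c) = 8 + (14 + F)/(9 + c) (y(F, c) = 8 + (F + 14)/(c + (5 + 4)) = 8 + (14 + F)/(c + 9) = 8 + (14 + F)/(9 + c))
(y(5, 12) - 91)² = ((86 + 5 + 8*12)/(9 + 12) - 91)² = ((86 + 5 + 96)/21 - 91)² = ((1/21)*187 - 91)² = (187/21 - 91)² = (-1724/21)² = 2972176/441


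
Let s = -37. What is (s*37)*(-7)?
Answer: 9583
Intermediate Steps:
(s*37)*(-7) = -37*37*(-7) = -1369*(-7) = 9583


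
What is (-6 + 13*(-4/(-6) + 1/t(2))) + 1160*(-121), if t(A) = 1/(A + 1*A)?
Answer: -420916/3 ≈ -1.4031e+5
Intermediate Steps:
t(A) = 1/(2*A) (t(A) = 1/(A + A) = 1/(2*A))
(-6 + 13*(-4/(-6) + 1/t(2))) + 1160*(-121) = (-6 + 13*(-4/(-6) + 1/((1/2)/2))) + 1160*(-121) = (-6 + 13*(-4*(-1/6) + 1/((1/2)*(1/2)))) - 140360 = (-6 + 13*(2/3 + 1/(1/4))) - 140360 = (-6 + 13*(2/3 + 1*4)) - 140360 = (-6 + 13*(2/3 + 4)) - 140360 = (-6 + 13*(14/3)) - 140360 = (-6 + 182/3) - 140360 = 164/3 - 140360 = -420916/3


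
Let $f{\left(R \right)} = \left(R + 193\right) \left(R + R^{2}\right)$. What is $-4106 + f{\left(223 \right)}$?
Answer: $20775926$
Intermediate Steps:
$f{\left(R \right)} = \left(193 + R\right) \left(R + R^{2}\right)$
$-4106 + f{\left(223 \right)} = -4106 + 223 \left(193 + 223^{2} + 194 \cdot 223\right) = -4106 + 223 \left(193 + 49729 + 43262\right) = -4106 + 223 \cdot 93184 = -4106 + 20780032 = 20775926$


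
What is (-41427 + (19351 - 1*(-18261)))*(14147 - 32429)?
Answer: 69745830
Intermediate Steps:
(-41427 + (19351 - 1*(-18261)))*(14147 - 32429) = (-41427 + (19351 + 18261))*(-18282) = (-41427 + 37612)*(-18282) = -3815*(-18282) = 69745830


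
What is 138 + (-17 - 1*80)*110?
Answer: -10532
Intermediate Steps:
138 + (-17 - 1*80)*110 = 138 + (-17 - 80)*110 = 138 - 97*110 = 138 - 10670 = -10532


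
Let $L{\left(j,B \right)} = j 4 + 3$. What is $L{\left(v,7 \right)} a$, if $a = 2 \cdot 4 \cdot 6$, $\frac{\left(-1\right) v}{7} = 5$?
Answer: $-6576$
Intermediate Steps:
$v = -35$ ($v = \left(-7\right) 5 = -35$)
$L{\left(j,B \right)} = 3 + 4 j$ ($L{\left(j,B \right)} = 4 j + 3 = 3 + 4 j$)
$a = 48$ ($a = 8 \cdot 6 = 48$)
$L{\left(v,7 \right)} a = \left(3 + 4 \left(-35\right)\right) 48 = \left(3 - 140\right) 48 = \left(-137\right) 48 = -6576$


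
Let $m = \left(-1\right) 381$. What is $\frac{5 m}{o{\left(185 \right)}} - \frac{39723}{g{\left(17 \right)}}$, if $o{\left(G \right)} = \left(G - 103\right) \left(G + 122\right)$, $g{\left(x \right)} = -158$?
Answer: $\frac{249921453}{994373} \approx 251.34$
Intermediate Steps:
$m = -381$
$o{\left(G \right)} = \left(-103 + G\right) \left(122 + G\right)$
$\frac{5 m}{o{\left(185 \right)}} - \frac{39723}{g{\left(17 \right)}} = \frac{5 \left(-381\right)}{-12566 + 185^{2} + 19 \cdot 185} - \frac{39723}{-158} = - \frac{1905}{-12566 + 34225 + 3515} - - \frac{39723}{158} = - \frac{1905}{25174} + \frac{39723}{158} = \frac{249921453}{994373}$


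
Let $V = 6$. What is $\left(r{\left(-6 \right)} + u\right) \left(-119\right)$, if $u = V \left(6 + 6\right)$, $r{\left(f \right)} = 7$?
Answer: $-9401$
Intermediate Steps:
$u = 72$ ($u = 6 \left(6 + 6\right) = 6 \cdot 12 = 72$)
$\left(r{\left(-6 \right)} + u\right) \left(-119\right) = \left(7 + 72\right) \left(-119\right) = 79 \left(-119\right) = -9401$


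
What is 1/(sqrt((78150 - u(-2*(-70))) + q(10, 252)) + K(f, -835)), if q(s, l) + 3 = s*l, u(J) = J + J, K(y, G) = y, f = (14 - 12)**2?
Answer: -4/80371 + sqrt(80387)/80371 ≈ 0.0034779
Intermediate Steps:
f = 4 (f = 2**2 = 4)
u(J) = 2*J
q(s, l) = -3 + l*s (q(s, l) = -3 + s*l = -3 + l*s)
1/(sqrt((78150 - u(-2*(-70))) + q(10, 252)) + K(f, -835)) = 1/(sqrt((78150 - 2*(-2*(-70))) + (-3 + 252*10)) + 4) = 1/(sqrt((78150 - 2*140) + (-3 + 2520)) + 4) = 1/(sqrt((78150 - 1*280) + 2517) + 4) = 1/(sqrt((78150 - 280) + 2517) + 4) = 1/(sqrt(77870 + 2517) + 4) = 1/(sqrt(80387) + 4) = 1/(4 + sqrt(80387))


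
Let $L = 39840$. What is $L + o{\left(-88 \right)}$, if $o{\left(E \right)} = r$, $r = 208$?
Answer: $40048$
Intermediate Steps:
$o{\left(E \right)} = 208$
$L + o{\left(-88 \right)} = 39840 + 208 = 40048$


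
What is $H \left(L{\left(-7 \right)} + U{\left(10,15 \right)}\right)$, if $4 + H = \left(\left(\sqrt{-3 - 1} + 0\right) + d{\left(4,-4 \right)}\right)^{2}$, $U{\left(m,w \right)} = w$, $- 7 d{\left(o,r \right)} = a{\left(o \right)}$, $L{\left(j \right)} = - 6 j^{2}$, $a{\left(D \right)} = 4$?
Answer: $\frac{104904}{49} + \frac{4464 i}{7} \approx 2140.9 + 637.71 i$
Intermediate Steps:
$d{\left(o,r \right)} = - \frac{4}{7}$ ($d{\left(o,r \right)} = \left(- \frac{1}{7}\right) 4 = - \frac{4}{7}$)
$H = -4 + \left(- \frac{4}{7} + 2 i\right)^{2}$ ($H = -4 + \left(\left(\sqrt{-3 - 1} + 0\right) - \frac{4}{7}\right)^{2} = -4 + \left(\left(\sqrt{-4} + 0\right) - \frac{4}{7}\right)^{2} = -4 + \left(\left(2 i + 0\right) - \frac{4}{7}\right)^{2} = -4 + \left(2 i - \frac{4}{7}\right)^{2} = -4 + \left(- \frac{4}{7} + 2 i\right)^{2} \approx -7.6735 - 2.2857 i$)
$H \left(L{\left(-7 \right)} + U{\left(10,15 \right)}\right) = \left(- \frac{376}{49} - \frac{16 i}{7}\right) \left(- 6 \left(-7\right)^{2} + 15\right) = \left(- \frac{376}{49} - \frac{16 i}{7}\right) \left(\left(-6\right) 49 + 15\right) = \left(- \frac{376}{49} - \frac{16 i}{7}\right) \left(-294 + 15\right) = \left(- \frac{376}{49} - \frac{16 i}{7}\right) \left(-279\right) = \frac{104904}{49} + \frac{4464 i}{7}$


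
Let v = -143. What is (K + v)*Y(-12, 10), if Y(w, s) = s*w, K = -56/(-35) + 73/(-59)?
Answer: 1009872/59 ≈ 17116.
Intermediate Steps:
K = 107/295 (K = -56*(-1/35) + 73*(-1/59) = 8/5 - 73/59 = 107/295 ≈ 0.36271)
(K + v)*Y(-12, 10) = (107/295 - 143)*(10*(-12)) = -42078/295*(-120) = 1009872/59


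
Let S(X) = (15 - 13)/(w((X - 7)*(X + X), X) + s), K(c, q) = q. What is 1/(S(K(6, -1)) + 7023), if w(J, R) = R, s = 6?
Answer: 5/35117 ≈ 0.00014238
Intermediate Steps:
S(X) = 2/(6 + X) (S(X) = (15 - 13)/(X + 6) = 2/(6 + X))
1/(S(K(6, -1)) + 7023) = 1/(2/(6 - 1) + 7023) = 1/(2/5 + 7023) = 1/(2*(⅕) + 7023) = 1/(⅖ + 7023) = 1/(35117/5) = 5/35117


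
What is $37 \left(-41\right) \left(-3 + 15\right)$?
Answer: $-18204$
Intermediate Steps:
$37 \left(-41\right) \left(-3 + 15\right) = \left(-1517\right) 12 = -18204$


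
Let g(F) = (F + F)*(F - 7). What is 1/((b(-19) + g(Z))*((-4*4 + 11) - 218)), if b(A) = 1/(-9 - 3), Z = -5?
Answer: -12/320897 ≈ -3.7395e-5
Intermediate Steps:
b(A) = -1/12 (b(A) = 1/(-12) = -1/12)
g(F) = 2*F*(-7 + F) (g(F) = (2*F)*(-7 + F) = 2*F*(-7 + F))
1/((b(-19) + g(Z))*((-4*4 + 11) - 218)) = 1/((-1/12 + 2*(-5)*(-7 - 5))*((-4*4 + 11) - 218)) = 1/((-1/12 + 2*(-5)*(-12))*((-16 + 11) - 218)) = 1/((-1/12 + 120)*(-5 - 218)) = 1/((1439/12)*(-223)) = 1/(-320897/12) = -12/320897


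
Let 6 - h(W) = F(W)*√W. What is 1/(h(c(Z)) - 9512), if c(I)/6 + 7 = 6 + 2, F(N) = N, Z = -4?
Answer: -4753/45181910 + 3*√6/45181910 ≈ -0.00010503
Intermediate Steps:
c(I) = 6 (c(I) = -42 + 6*(6 + 2) = -42 + 6*8 = -42 + 48 = 6)
h(W) = 6 - W^(3/2) (h(W) = 6 - W*√W = 6 - W^(3/2))
1/(h(c(Z)) - 9512) = 1/((6 - 6^(3/2)) - 9512) = 1/((6 - 6*√6) - 9512) = 1/(-9506 - 6*√6)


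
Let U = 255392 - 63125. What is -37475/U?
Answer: -37475/192267 ≈ -0.19491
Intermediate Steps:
U = 192267
-37475/U = -37475/192267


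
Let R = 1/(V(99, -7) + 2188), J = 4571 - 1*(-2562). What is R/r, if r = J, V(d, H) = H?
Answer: 1/15557073 ≈ 6.4279e-8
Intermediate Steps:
J = 7133 (J = 4571 + 2562 = 7133)
r = 7133
R = 1/2181 (R = 1/(-7 + 2188) = 1/2181 ≈ 0.00045851)
R/r = (1/2181)/7133 = (1/2181)*(1/7133) = 1/15557073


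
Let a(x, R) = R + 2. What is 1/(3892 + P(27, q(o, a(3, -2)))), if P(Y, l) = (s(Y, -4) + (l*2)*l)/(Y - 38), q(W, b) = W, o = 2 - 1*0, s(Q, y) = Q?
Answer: 11/42777 ≈ 0.00025715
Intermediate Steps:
a(x, R) = 2 + R
o = 2 (o = 2 + 0 = 2)
P(Y, l) = (Y + 2*l²)/(-38 + Y) (P(Y, l) = (Y + (l*2)*l)/(Y - 38) = (Y + (2*l)*l)/(-38 + Y) = (Y + 2*l²)/(-38 + Y))
1/(3892 + P(27, q(o, a(3, -2)))) = 1/(3892 + (27 + 2*2²)/(-38 + 27)) = 1/(3892 + (27 + 2*4)/(-11)) = 1/(3892 - (27 + 8)/11) = 1/(3892 - 1/11*35) = 1/(3892 - 35/11) = 1/(42777/11) = 11/42777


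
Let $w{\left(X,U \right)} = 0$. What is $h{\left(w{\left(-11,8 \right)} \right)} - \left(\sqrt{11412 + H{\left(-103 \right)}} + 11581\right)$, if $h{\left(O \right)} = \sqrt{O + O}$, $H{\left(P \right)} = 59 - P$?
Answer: $-11581 - 3 \sqrt{1286} \approx -11689.0$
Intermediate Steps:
$h{\left(O \right)} = \sqrt{2} \sqrt{O}$ ($h{\left(O \right)} = \sqrt{2 O} = \sqrt{2} \sqrt{O}$)
$h{\left(w{\left(-11,8 \right)} \right)} - \left(\sqrt{11412 + H{\left(-103 \right)}} + 11581\right) = \sqrt{2} \sqrt{0} - \left(\sqrt{11412 + \left(59 - -103\right)} + 11581\right) = \sqrt{2} \cdot 0 - \left(\sqrt{11412 + \left(59 + 103\right)} + 11581\right) = 0 - \left(\sqrt{11412 + 162} + 11581\right) = 0 - \left(\sqrt{11574} + 11581\right) = 0 - \left(3 \sqrt{1286} + 11581\right) = 0 - \left(11581 + 3 \sqrt{1286}\right) = -11581 - 3 \sqrt{1286}$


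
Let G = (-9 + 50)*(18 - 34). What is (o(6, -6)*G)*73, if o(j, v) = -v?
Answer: -287328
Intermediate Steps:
G = -656 (G = 41*(-16) = -656)
(o(6, -6)*G)*73 = (-1*(-6)*(-656))*73 = (6*(-656))*73 = -3936*73 = -287328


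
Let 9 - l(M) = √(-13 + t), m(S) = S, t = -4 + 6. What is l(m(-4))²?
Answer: (9 - I*√11)² ≈ 70.0 - 59.699*I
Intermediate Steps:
t = 2
l(M) = 9 - I*√11 (l(M) = 9 - √(-13 + 2) = 9 - √(-11) = 9 - I*√11)
l(m(-4))² = (9 - I*√11)²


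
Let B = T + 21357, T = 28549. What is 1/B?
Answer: 1/49906 ≈ 2.0038e-5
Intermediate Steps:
B = 49906 (B = 28549 + 21357 = 49906)
1/B = 1/49906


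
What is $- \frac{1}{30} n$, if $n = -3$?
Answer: $\frac{1}{10} \approx 0.1$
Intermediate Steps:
$- \frac{1}{30} n = - \frac{1}{30} \left(-3\right) = \left(-1\right) \frac{1}{30} \left(-3\right) = \left(- \frac{1}{30}\right) \left(-3\right) = \frac{1}{10}$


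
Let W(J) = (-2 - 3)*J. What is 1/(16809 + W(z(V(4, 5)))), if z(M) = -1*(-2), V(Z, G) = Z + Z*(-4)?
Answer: 1/16799 ≈ 5.9527e-5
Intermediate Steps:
V(Z, G) = -3*Z (V(Z, G) = Z - 4*Z = -3*Z)
z(M) = 2
W(J) = -5*J
1/(16809 + W(z(V(4, 5)))) = 1/(16809 - 5*2) = 1/(16809 - 10) = 1/16799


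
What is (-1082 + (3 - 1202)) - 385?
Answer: -2666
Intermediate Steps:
(-1082 + (3 - 1202)) - 385 = (-1082 - 1199) - 385 = -2281 - 385 = -2666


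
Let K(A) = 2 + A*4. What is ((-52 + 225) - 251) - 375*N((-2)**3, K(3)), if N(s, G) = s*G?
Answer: 41922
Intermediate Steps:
K(A) = 2 + 4*A
N(s, G) = G*s
((-52 + 225) - 251) - 375*N((-2)**3, K(3)) = ((-52 + 225) - 251) - 375*(2 + 4*3)*(-2)**3 = (173 - 251) - 375*(2 + 12)*(-8) = -78 - 5250*(-8) = -78 - 375*(-112) = -78 + 42000 = 41922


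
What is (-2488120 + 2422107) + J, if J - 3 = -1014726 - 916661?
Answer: -1997397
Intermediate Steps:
J = -1931384 (J = 3 + (-1014726 - 916661) = 3 - 1931387 = -1931384)
(-2488120 + 2422107) + J = (-2488120 + 2422107) - 1931384 = -66013 - 1931384 = -1997397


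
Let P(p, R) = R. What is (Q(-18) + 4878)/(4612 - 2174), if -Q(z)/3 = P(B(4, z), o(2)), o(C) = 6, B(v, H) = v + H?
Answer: 2430/1219 ≈ 1.9934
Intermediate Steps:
B(v, H) = H + v
Q(z) = -18 (Q(z) = -3*6 = -18)
(Q(-18) + 4878)/(4612 - 2174) = (-18 + 4878)/(4612 - 2174) = 4860/2438 = 4860*(1/2438) = 2430/1219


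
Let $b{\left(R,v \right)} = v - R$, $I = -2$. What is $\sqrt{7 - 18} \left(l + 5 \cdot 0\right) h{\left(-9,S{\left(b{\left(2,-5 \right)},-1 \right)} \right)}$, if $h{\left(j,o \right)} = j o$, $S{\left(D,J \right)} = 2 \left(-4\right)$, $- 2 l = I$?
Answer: $72 i \sqrt{11} \approx 238.8 i$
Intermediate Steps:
$l = 1$ ($l = \left(- \frac{1}{2}\right) \left(-2\right) = 1$)
$S{\left(D,J \right)} = -8$
$\sqrt{7 - 18} \left(l + 5 \cdot 0\right) h{\left(-9,S{\left(b{\left(2,-5 \right)},-1 \right)} \right)} = \sqrt{7 - 18} \left(1 + 5 \cdot 0\right) \left(\left(-9\right) \left(-8\right)\right) = \sqrt{-11} \left(1 + 0\right) 72 = i \sqrt{11} \cdot 1 \cdot 72 = i \sqrt{11} \cdot 72 = 72 i \sqrt{11}$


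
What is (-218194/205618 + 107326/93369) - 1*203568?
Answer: -1954083707521987/9599173521 ≈ -2.0357e+5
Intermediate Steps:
(-218194/205618 + 107326/93369) - 1*203568 = (-218194*1/205618 + 107326*(1/93369)) - 203568 = (-109097/102809 + 107326/93369) - 203568 = 847800941/9599173521 - 203568 = -1954083707521987/9599173521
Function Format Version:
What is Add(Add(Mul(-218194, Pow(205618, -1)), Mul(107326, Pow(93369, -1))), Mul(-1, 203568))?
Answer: Rational(-1954083707521987, 9599173521) ≈ -2.0357e+5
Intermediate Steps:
Add(Add(Mul(-218194, Pow(205618, -1)), Mul(107326, Pow(93369, -1))), Mul(-1, 203568)) = Add(Add(Mul(-218194, Rational(1, 205618)), Mul(107326, Rational(1, 93369))), -203568) = Add(Add(Rational(-109097, 102809), Rational(107326, 93369)), -203568) = Add(Rational(847800941, 9599173521), -203568) = Rational(-1954083707521987, 9599173521)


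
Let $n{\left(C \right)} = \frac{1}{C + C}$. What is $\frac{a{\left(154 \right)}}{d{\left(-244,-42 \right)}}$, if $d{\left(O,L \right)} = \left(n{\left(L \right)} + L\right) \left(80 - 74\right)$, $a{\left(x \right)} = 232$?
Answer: $- \frac{3248}{3529} \approx -0.92037$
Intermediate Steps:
$n{\left(C \right)} = \frac{1}{2 C}$
$d{\left(O,L \right)} = \frac{3}{L} + 6 L$ ($d{\left(O,L \right)} = \left(\frac{1}{2 L} + L\right) \left(80 - 74\right) = \left(L + \frac{1}{2 L}\right) 6 = \frac{3}{L} + 6 L$)
$\frac{a{\left(154 \right)}}{d{\left(-244,-42 \right)}} = \frac{232}{\frac{3}{-42} + 6 \left(-42\right)} = \frac{232}{3 \left(- \frac{1}{42}\right) - 252} = \frac{232}{- \frac{1}{14} - 252} = \frac{232}{- \frac{3529}{14}} = 232 \left(- \frac{14}{3529}\right) = - \frac{3248}{3529}$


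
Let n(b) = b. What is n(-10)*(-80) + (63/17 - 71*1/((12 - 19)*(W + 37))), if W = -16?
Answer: 2009668/2499 ≈ 804.19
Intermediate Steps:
n(-10)*(-80) + (63/17 - 71*1/((12 - 19)*(W + 37))) = -10*(-80) + (63/17 - 71*1/((-16 + 37)*(12 - 19))) = 800 + (63*(1/17) - 71/((-7*21))) = 800 + (63/17 - 71/(-147)) = 800 + (63/17 - 71*(-1/147)) = 800 + (63/17 + 71/147) = 800 + 10468/2499 = 2009668/2499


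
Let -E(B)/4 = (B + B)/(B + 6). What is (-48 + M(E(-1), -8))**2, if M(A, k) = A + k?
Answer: 73984/25 ≈ 2959.4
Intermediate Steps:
E(B) = -8*B/(6 + B) (E(B) = -4*(B + B)/(B + 6) = -4*2*B/(6 + B) = -8*B/(6 + B))
(-48 + M(E(-1), -8))**2 = (-48 + (-8*(-1)/(6 - 1) - 8))**2 = (-48 + (-8*(-1)/5 - 8))**2 = (-48 + (-8*(-1)*1/5 - 8))**2 = (-48 + (8/5 - 8))**2 = (-48 - 32/5)**2 = (-272/5)**2 = 73984/25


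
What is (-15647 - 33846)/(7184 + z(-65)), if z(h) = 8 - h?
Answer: -49493/7257 ≈ -6.8200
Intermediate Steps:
(-15647 - 33846)/(7184 + z(-65)) = (-15647 - 33846)/(7184 + (8 - 1*(-65))) = -49493/(7184 + (8 + 65)) = -49493/(7184 + 73) = -49493/7257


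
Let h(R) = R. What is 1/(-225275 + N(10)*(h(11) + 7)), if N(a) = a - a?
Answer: -1/225275 ≈ -4.4390e-6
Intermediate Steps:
N(a) = 0
1/(-225275 + N(10)*(h(11) + 7)) = 1/(-225275 + 0*(11 + 7)) = 1/(-225275 + 0*18) = 1/(-225275 + 0) = 1/(-225275) = -1/225275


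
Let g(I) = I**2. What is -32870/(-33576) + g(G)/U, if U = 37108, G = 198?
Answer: 317006683/155742276 ≈ 2.0355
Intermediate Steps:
-32870/(-33576) + g(G)/U = -32870/(-33576) + 198**2/37108 = -32870*(-1/33576) + 39204*(1/37108) = 16435/16788 + 9801/9277 = 317006683/155742276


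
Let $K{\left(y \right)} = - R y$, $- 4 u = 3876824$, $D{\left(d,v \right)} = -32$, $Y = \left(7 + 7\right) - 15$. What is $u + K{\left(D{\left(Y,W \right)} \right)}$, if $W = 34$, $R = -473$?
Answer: $-984342$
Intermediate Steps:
$Y = -1$ ($Y = 14 - 15 = -1$)
$u = -969206$ ($u = \left(- \frac{1}{4}\right) 3876824 = -969206$)
$K{\left(y \right)} = 473 y$ ($K{\left(y \right)} = - \left(-473\right) y = 473 y$)
$u + K{\left(D{\left(Y,W \right)} \right)} = -969206 + 473 \left(-32\right) = -969206 - 15136 = -984342$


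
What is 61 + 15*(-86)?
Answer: -1229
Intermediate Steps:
61 + 15*(-86) = 61 - 1290 = -1229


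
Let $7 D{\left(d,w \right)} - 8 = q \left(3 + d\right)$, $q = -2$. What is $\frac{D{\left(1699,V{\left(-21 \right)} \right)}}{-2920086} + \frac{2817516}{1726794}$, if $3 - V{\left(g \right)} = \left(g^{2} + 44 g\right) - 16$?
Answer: $\frac{533310994232}{326821378611} \approx 1.6318$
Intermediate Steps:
$V{\left(g \right)} = 19 - g^{2} - 44 g$ ($V{\left(g \right)} = 3 - \left(\left(g^{2} + 44 g\right) - 16\right) = 3 - \left(-16 + g^{2} + 44 g\right) = 19 - g^{2} - 44 g$)
$D{\left(d,w \right)} = \frac{2}{7} - \frac{2 d}{7}$ ($D{\left(d,w \right)} = \frac{8}{7} + \frac{\left(-2\right) \left(3 + d\right)}{7} = \frac{8}{7} + \frac{-6 - 2 d}{7} = \frac{8}{7} - \left(\frac{6}{7} + \frac{2 d}{7}\right) = \frac{2}{7} - \frac{2 d}{7}$)
$\frac{D{\left(1699,V{\left(-21 \right)} \right)}}{-2920086} + \frac{2817516}{1726794} = \frac{\frac{2}{7} - \frac{3398}{7}}{-2920086} + \frac{2817516}{1726794} = \left(\frac{2}{7} - \frac{3398}{7}\right) \left(- \frac{1}{2920086}\right) + 2817516 \cdot \frac{1}{1726794} = \left(- \frac{3396}{7}\right) \left(- \frac{1}{2920086}\right) + \frac{469586}{287799} = \frac{566}{3406767} + \frac{469586}{287799} = \frac{533310994232}{326821378611}$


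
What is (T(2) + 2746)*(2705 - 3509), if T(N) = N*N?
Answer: -2211000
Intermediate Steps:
T(N) = N²
(T(2) + 2746)*(2705 - 3509) = (2² + 2746)*(2705 - 3509) = (4 + 2746)*(-804) = 2750*(-804) = -2211000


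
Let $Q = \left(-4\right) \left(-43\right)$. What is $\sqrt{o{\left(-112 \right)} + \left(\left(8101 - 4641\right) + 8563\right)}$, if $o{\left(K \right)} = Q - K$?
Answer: $\sqrt{12307} \approx 110.94$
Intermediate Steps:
$Q = 172$
$o{\left(K \right)} = 172 - K$
$\sqrt{o{\left(-112 \right)} + \left(\left(8101 - 4641\right) + 8563\right)} = \sqrt{\left(172 - -112\right) + \left(\left(8101 - 4641\right) + 8563\right)} = \sqrt{\left(172 + 112\right) + \left(3460 + 8563\right)} = \sqrt{284 + 12023} = \sqrt{12307}$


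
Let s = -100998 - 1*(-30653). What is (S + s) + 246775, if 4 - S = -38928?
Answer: 215362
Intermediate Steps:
s = -70345 (s = -100998 + 30653 = -70345)
S = 38932 (S = 4 - 1*(-38928) = 4 + 38928 = 38932)
(S + s) + 246775 = (38932 - 70345) + 246775 = -31413 + 246775 = 215362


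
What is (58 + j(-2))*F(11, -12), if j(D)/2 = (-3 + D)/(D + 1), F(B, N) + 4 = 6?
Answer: 136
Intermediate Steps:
F(B, N) = 2 (F(B, N) = -4 + 6 = 2)
j(D) = 2*(-3 + D)/(1 + D) (j(D) = 2*((-3 + D)/(D + 1)) = 2*((-3 + D)/(1 + D)) = 2*(-3 + D)/(1 + D))
(58 + j(-2))*F(11, -12) = (58 + 2*(-3 - 2)/(1 - 2))*2 = (58 + 2*(-5)/(-1))*2 = (58 + 2*(-1)*(-5))*2 = (58 + 10)*2 = 68*2 = 136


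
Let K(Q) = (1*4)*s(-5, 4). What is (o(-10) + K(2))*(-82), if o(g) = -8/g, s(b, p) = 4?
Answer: -6888/5 ≈ -1377.6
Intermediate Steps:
K(Q) = 16 (K(Q) = (1*4)*4 = 4*4 = 16)
(o(-10) + K(2))*(-82) = (-8/(-10) + 16)*(-82) = (-8*(-⅒) + 16)*(-82) = (⅘ + 16)*(-82) = (84/5)*(-82) = -6888/5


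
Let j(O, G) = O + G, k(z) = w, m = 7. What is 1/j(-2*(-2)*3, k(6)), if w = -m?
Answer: ⅕ ≈ 0.20000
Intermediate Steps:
w = -7 (w = -1*7 = -7)
k(z) = -7
j(O, G) = G + O
1/j(-2*(-2)*3, k(6)) = 1/(-7 - 2*(-2)*3) = 1/(-7 + 4*3) = 1/(-7 + 12) = 1/5 = ⅕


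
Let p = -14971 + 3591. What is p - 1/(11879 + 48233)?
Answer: -684074561/60112 ≈ -11380.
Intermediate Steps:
p = -11380
p - 1/(11879 + 48233) = -11380 - 1/(11879 + 48233) = -11380 - 1/60112 = -684074561/60112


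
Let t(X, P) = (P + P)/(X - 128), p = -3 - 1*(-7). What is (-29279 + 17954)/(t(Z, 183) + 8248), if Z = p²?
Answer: -126840/92341 ≈ -1.3736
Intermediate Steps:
p = 4 (p = -3 + 7 = 4)
Z = 16 (Z = 4² = 16)
t(X, P) = 2*P/(-128 + X) (t(X, P) = (2*P)/(-128 + X) = 2*P/(-128 + X))
(-29279 + 17954)/(t(Z, 183) + 8248) = (-29279 + 17954)/(2*183/(-128 + 16) + 8248) = -11325/(2*183/(-112) + 8248) = -11325/(2*183*(-1/112) + 8248) = -11325/(-183/56 + 8248) = -11325/461705/56 = -11325*56/461705 = -126840/92341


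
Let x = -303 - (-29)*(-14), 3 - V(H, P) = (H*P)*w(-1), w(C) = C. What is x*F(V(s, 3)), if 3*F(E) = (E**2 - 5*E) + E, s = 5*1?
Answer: -59556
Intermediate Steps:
s = 5
V(H, P) = 3 + H*P (V(H, P) = 3 - H*P*(-1) = 3 - (-1)*H*P = 3 + H*P)
F(E) = -4*E/3 + E**2/3 (F(E) = ((E**2 - 5*E) + E)/3 = (E**2 - 4*E)/3 = -4*E/3 + E**2/3)
x = -709 (x = -303 - 1*406 = -303 - 406 = -709)
x*F(V(s, 3)) = -709*(3 + 5*3)*(-4 + (3 + 5*3))/3 = -709*(3 + 15)*(-4 + (3 + 15))/3 = -709*18*(-4 + 18)/3 = -709*18*14/3 = -709*84 = -59556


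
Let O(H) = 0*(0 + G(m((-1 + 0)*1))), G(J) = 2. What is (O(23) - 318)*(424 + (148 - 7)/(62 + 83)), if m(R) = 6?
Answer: -19595478/145 ≈ -1.3514e+5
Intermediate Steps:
O(H) = 0 (O(H) = 0*(0 + 2) = 0*2 = 0)
(O(23) - 318)*(424 + (148 - 7)/(62 + 83)) = (0 - 318)*(424 + (148 - 7)/(62 + 83)) = -318*(424 + 141/145) = -318*61621/145 = -19595478/145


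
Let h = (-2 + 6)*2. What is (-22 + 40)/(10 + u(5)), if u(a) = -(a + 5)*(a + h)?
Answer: -3/20 ≈ -0.15000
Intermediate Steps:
h = 8 (h = 4*2 = 8)
u(a) = -(5 + a)*(8 + a) (u(a) = -(a + 5)*(a + 8) = -(5 + a)*(8 + a))
(-22 + 40)/(10 + u(5)) = (-22 + 40)/(10 + (-40 - 1*5² - 13*5)) = 18/(10 + (-40 - 1*25 - 65)) = 18/(10 + (-40 - 25 - 65)) = 18/(10 - 130) = 18/(-120) = 18*(-1/120) = -3/20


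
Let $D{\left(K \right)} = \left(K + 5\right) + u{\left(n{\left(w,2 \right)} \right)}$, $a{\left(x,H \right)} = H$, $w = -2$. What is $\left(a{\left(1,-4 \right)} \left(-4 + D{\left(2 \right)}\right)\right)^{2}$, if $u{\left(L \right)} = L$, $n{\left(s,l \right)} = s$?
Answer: $16$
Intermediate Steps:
$D{\left(K \right)} = 3 + K$ ($D{\left(K \right)} = \left(K + 5\right) - 2 = \left(5 + K\right) - 2 = 3 + K$)
$\left(a{\left(1,-4 \right)} \left(-4 + D{\left(2 \right)}\right)\right)^{2} = \left(- 4 \left(-4 + \left(3 + 2\right)\right)\right)^{2} = \left(- 4 \left(-4 + 5\right)\right)^{2} = \left(\left(-4\right) 1\right)^{2} = \left(-4\right)^{2} = 16$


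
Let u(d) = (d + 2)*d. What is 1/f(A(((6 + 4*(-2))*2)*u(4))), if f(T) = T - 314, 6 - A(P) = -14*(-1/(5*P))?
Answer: -240/73913 ≈ -0.0032471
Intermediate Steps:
u(d) = d*(2 + d) (u(d) = (2 + d)*d = d*(2 + d))
A(P) = 6 - 14/(5*P) (A(P) = 6 - (-14)/(P*(-5)) = 6 - (-14)/((-5*P)) = 6 - (-14)*(-1/(5*P)) = 6 - 14/(5*P))
f(T) = -314 + T
1/f(A(((6 + 4*(-2))*2)*u(4))) = 1/(-314 + (6 - 14*1/(8*(2 + 4)*(6 + 4*(-2)))/5)) = 1/(-314 + (6 - 14*1/(48*(6 - 8))/5)) = 1/(-314 + (6 - 14/(5*(-2*2*24)))) = 1/(-314 + (6 - 14/(5*((-4*24))))) = 1/(-314 + (6 - 14/5/(-96))) = 1/(-314 + (6 - 14/5*(-1/96))) = 1/(-314 + (6 + 7/240)) = 1/(-314 + 1447/240) = 1/(-73913/240) = -240/73913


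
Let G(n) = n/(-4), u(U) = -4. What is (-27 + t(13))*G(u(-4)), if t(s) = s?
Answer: -14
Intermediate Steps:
G(n) = -n/4 (G(n) = n*(-1/4) = -n/4)
(-27 + t(13))*G(u(-4)) = (-27 + 13)*(-1/4*(-4)) = -14*1 = -14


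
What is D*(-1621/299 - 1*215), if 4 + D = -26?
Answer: 1977180/299 ≈ 6612.6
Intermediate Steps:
D = -30 (D = -4 - 26 = -30)
D*(-1621/299 - 1*215) = -30*(-1621/299 - 1*215) = -30*(-1621*1/299 - 215) = -30*(-1621/299 - 215) = -30*(-65906/299) = 1977180/299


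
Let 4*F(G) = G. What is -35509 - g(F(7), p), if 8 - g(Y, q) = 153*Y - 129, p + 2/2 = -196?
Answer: -141513/4 ≈ -35378.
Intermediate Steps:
p = -197 (p = -1 - 196 = -197)
F(G) = G/4
g(Y, q) = 137 - 153*Y (g(Y, q) = 8 - (153*Y - 129) = 8 - (-129 + 153*Y) = 8 + (129 - 153*Y) = 137 - 153*Y)
-35509 - g(F(7), p) = -35509 - (137 - 153*7/4) = -35509 - (137 - 1071/4) = -35509 - 1*(-523/4) = -35509 + 523/4 = -141513/4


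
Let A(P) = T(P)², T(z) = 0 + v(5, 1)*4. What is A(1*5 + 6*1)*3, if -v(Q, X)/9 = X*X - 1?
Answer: 0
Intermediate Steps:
v(Q, X) = 9 - 9*X² (v(Q, X) = -9*(X*X - 1) = -9*(X² - 1) = -9*(-1 + X²) = 9 - 9*X²)
T(z) = 0 (T(z) = 0 + (9 - 9*1²)*4 = 0 + (9 - 9*1)*4 = 0 + (9 - 9)*4 = 0 + 0*4 = 0 + 0 = 0)
A(P) = 0 (A(P) = 0² = 0)
A(1*5 + 6*1)*3 = 0*3 = 0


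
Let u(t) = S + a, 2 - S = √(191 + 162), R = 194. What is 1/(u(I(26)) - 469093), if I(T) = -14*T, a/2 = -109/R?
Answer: -4413687792/2070426176426719 + 9409*√353/2070426176426719 ≈ -2.1317e-6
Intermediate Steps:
S = 2 - √353 (S = 2 - √(191 + 162) = 2 - √353 ≈ -16.788)
a = -109/97 (a = 2*(-109/194) = -109/97 ≈ -1.1237)
u(t) = 85/97 - √353 (u(t) = (2 - √353) - 109/97 = 85/97 - √353)
1/(u(I(26)) - 469093) = 1/((85/97 - √353) - 469093) = 1/(-45501936/97 - √353)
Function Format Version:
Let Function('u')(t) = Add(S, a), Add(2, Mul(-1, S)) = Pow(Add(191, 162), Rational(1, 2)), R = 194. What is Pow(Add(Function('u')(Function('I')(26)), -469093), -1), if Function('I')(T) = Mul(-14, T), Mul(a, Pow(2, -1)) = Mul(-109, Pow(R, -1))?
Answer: Add(Rational(-4413687792, 2070426176426719), Mul(Rational(9409, 2070426176426719), Pow(353, Rational(1, 2)))) ≈ -2.1317e-6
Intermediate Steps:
S = Add(2, Mul(-1, Pow(353, Rational(1, 2)))) (S = Add(2, Mul(-1, Pow(Add(191, 162), Rational(1, 2)))) = Add(2, Mul(-1, Pow(353, Rational(1, 2)))) ≈ -16.788)
a = Rational(-109, 97) (a = Mul(2, Mul(-109, Pow(194, -1))) = Mul(2, Mul(-109, Rational(1, 194))) = Mul(2, Rational(-109, 194)) = Rational(-109, 97) ≈ -1.1237)
Function('u')(t) = Add(Rational(85, 97), Mul(-1, Pow(353, Rational(1, 2)))) (Function('u')(t) = Add(Add(2, Mul(-1, Pow(353, Rational(1, 2)))), Rational(-109, 97)) = Add(Rational(85, 97), Mul(-1, Pow(353, Rational(1, 2)))))
Pow(Add(Function('u')(Function('I')(26)), -469093), -1) = Pow(Add(Add(Rational(85, 97), Mul(-1, Pow(353, Rational(1, 2)))), -469093), -1) = Pow(Add(Rational(-45501936, 97), Mul(-1, Pow(353, Rational(1, 2)))), -1)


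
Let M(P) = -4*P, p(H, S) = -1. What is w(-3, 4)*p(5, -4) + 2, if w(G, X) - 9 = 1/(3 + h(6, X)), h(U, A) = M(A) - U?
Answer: -132/19 ≈ -6.9474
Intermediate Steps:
h(U, A) = -U - 4*A (h(U, A) = -4*A - U = -U - 4*A)
w(G, X) = 9 + 1/(-3 - 4*X) (w(G, X) = 9 + 1/(3 + (-1*6 - 4*X)) = 9 + 1/(3 + (-6 - 4*X)) = 9 + 1/(-3 - 4*X))
w(-3, 4)*p(5, -4) + 2 = (2*(13 + 18*4)/(3 + 4*4))*(-1) + 2 = (2*(13 + 72)/(3 + 16))*(-1) + 2 = (2*85/19)*(-1) + 2 = (2*(1/19)*85)*(-1) + 2 = (170/19)*(-1) + 2 = -170/19 + 2 = -132/19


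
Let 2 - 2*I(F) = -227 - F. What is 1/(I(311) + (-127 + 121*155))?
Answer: 1/18898 ≈ 5.2916e-5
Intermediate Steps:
I(F) = 229/2 + F/2 (I(F) = 1 - (-227 - F)/2 = 1 + (227/2 + F/2) = 229/2 + F/2)
1/(I(311) + (-127 + 121*155)) = 1/((229/2 + (½)*311) + (-127 + 121*155)) = 1/((229/2 + 311/2) + (-127 + 18755)) = 1/(270 + 18628) = 1/18898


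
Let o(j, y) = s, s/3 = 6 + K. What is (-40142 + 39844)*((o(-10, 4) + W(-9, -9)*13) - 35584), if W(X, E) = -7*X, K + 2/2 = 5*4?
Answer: 10337620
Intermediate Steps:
K = 19 (K = -1 + 5*4 = -1 + 20 = 19)
s = 75 (s = 3*(6 + 19) = 3*25 = 75)
o(j, y) = 75
(-40142 + 39844)*((o(-10, 4) + W(-9, -9)*13) - 35584) = (-40142 + 39844)*((75 - 7*(-9)*13) - 35584) = -298*((75 + 63*13) - 35584) = -298*((75 + 819) - 35584) = -298*(894 - 35584) = -298*(-34690) = 10337620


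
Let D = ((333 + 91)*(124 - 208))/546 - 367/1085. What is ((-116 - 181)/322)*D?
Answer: 274680747/4541810 ≈ 60.478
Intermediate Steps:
D = -924851/14105 (D = (424*(-84))*(1/546) - 367*1/1085 = -35616*1/546 - 367/1085 = -848/13 - 367/1085 = -924851/14105 ≈ -65.569)
((-116 - 181)/322)*D = ((-116 - 181)/322)*(-924851/14105) = -297*1/322*(-924851/14105) = -297/322*(-924851/14105) = 274680747/4541810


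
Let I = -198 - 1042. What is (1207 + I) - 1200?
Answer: -1233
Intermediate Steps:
I = -1240
(1207 + I) - 1200 = (1207 - 1240) - 1200 = -33 - 1200 = -1233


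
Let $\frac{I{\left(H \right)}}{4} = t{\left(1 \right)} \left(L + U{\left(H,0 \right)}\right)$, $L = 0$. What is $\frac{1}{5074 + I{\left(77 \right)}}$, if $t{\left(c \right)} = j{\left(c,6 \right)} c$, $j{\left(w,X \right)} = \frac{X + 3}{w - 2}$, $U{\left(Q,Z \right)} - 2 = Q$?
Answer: $\frac{1}{2230} \approx 0.00044843$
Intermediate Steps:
$U{\left(Q,Z \right)} = 2 + Q$
$j{\left(w,X \right)} = \frac{3 + X}{-2 + w}$
$t{\left(c \right)} = \frac{9 c}{-2 + c}$ ($t{\left(c \right)} = \frac{3 + 6}{-2 + c} c = \frac{1}{-2 + c} 9 c = \frac{9}{-2 + c} c = \frac{9 c}{-2 + c}$)
$I{\left(H \right)} = -72 - 36 H$ ($I{\left(H \right)} = 4 \cdot 9 \cdot 1 \frac{1}{-2 + 1} \left(0 + \left(2 + H\right)\right) = 4 \cdot 9 \cdot 1 \frac{1}{-1} \left(2 + H\right) = 4 \cdot 9 \cdot 1 \left(-1\right) \left(2 + H\right) = 4 \left(- 9 \left(2 + H\right)\right) = 4 \left(-18 - 9 H\right) = -72 - 36 H$)
$\frac{1}{5074 + I{\left(77 \right)}} = \frac{1}{5074 - 2844} = \frac{1}{2230}$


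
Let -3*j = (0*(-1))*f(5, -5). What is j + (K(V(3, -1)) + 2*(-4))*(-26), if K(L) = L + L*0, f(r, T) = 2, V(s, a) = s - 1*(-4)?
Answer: 26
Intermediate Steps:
V(s, a) = 4 + s (V(s, a) = s + 4 = 4 + s)
K(L) = L (K(L) = L + 0 = L)
j = 0 (j = -0*(-1)*2/3 = -0*2 = -1/3*0 = 0)
j + (K(V(3, -1)) + 2*(-4))*(-26) = 0 + ((4 + 3) + 2*(-4))*(-26) = 0 + (7 - 8)*(-26) = 0 - 1*(-26) = 0 + 26 = 26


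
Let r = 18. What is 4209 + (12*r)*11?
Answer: 6585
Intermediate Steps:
4209 + (12*r)*11 = 4209 + (12*18)*11 = 4209 + 216*11 = 4209 + 2376 = 6585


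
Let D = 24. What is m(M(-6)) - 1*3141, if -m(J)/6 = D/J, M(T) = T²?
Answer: -3145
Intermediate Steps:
m(J) = -144/J
m(M(-6)) - 1*3141 = -144/((-6)²) - 1*3141 = -144/36 - 3141 = -144*1/36 - 3141 = -4 - 3141 = -3145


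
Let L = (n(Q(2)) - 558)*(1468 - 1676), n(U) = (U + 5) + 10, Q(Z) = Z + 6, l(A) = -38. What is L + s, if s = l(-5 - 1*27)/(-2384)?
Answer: 132645779/1192 ≈ 1.1128e+5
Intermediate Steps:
Q(Z) = 6 + Z
n(U) = 15 + U (n(U) = (5 + U) + 10 = 15 + U)
L = 111280 (L = ((15 + (6 + 2)) - 558)*(1468 - 1676) = ((15 + 8) - 558)*(-208) = (23 - 558)*(-208) = -535*(-208) = 111280)
s = 19/1192 (s = -38/(-2384) = -38*(-1/2384) = 19/1192 ≈ 0.015940)
L + s = 111280 + 19/1192 = 132645779/1192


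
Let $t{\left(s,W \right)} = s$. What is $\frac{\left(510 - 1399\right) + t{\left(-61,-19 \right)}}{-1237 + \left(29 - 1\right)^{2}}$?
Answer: $\frac{950}{453} \approx 2.0971$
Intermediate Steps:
$\frac{\left(510 - 1399\right) + t{\left(-61,-19 \right)}}{-1237 + \left(29 - 1\right)^{2}} = \frac{\left(510 - 1399\right) - 61}{-1237 + \left(29 - 1\right)^{2}} = \frac{\left(510 - 1399\right) - 61}{-1237 + 28^{2}} = \frac{-889 - 61}{-1237 + 784} = - \frac{950}{-453} = \left(-950\right) \left(- \frac{1}{453}\right) = \frac{950}{453}$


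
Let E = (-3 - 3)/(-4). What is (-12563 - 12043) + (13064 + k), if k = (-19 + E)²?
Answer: -44943/4 ≈ -11236.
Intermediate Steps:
E = 3/2 (E = -6*(-¼) = 3/2 ≈ 1.5000)
k = 1225/4 (k = (-19 + 3/2)² = (-35/2)² = 1225/4 ≈ 306.25)
(-12563 - 12043) + (13064 + k) = (-12563 - 12043) + (13064 + 1225/4) = -24606 + 53481/4 = -44943/4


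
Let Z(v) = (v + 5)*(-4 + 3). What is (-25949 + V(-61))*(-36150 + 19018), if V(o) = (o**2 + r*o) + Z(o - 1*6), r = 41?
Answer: 422595044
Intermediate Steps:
Z(v) = -5 - v (Z(v) = (5 + v)*(-1) = -5 - v)
V(o) = 1 + o**2 + 40*o (V(o) = (o**2 + 41*o) + (-5 - (o - 1*6)) = (o**2 + 41*o) + (-5 - (o - 6)) = (o**2 + 41*o) + (-5 - (-6 + o)) = (o**2 + 41*o) + (-5 + (6 - o)) = (o**2 + 41*o) + (1 - o) = 1 + o**2 + 40*o)
(-25949 + V(-61))*(-36150 + 19018) = (-25949 + (1 + (-61)**2 + 40*(-61)))*(-36150 + 19018) = (-25949 + (1 + 3721 - 2440))*(-17132) = (-25949 + 1282)*(-17132) = -24667*(-17132) = 422595044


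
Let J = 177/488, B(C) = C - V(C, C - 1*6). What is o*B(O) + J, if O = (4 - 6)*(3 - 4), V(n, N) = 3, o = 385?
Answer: -187703/488 ≈ -384.64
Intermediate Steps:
O = 2 (O = -2*(-1) = 2)
B(C) = -3 + C (B(C) = C - 1*3 = C - 3 = -3 + C)
J = 177/488 (J = 177*(1/488) = 177/488 ≈ 0.36270)
o*B(O) + J = 385*(-3 + 2) + 177/488 = 385*(-1) + 177/488 = -385 + 177/488 = -187703/488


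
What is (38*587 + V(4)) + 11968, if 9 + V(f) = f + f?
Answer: 34273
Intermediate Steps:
V(f) = -9 + 2*f (V(f) = -9 + (f + f) = -9 + 2*f)
(38*587 + V(4)) + 11968 = (38*587 + (-9 + 2*4)) + 11968 = (22306 + (-9 + 8)) + 11968 = (22306 - 1) + 11968 = 22305 + 11968 = 34273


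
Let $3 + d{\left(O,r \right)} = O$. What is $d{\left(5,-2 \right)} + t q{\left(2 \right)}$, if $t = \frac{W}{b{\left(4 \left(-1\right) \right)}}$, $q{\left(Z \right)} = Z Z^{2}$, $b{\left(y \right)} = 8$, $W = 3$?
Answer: $5$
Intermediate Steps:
$q{\left(Z \right)} = Z^{3}$
$t = \frac{3}{8} \approx 0.375$
$d{\left(O,r \right)} = -3 + O$
$d{\left(5,-2 \right)} + t q{\left(2 \right)} = \left(-3 + 5\right) + \frac{3 \cdot 2^{3}}{8} = 2 + \frac{3}{8} \cdot 8 = 2 + 3 = 5$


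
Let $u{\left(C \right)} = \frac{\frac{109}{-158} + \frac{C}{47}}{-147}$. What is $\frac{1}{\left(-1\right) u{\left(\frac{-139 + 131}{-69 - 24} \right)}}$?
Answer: $- \frac{101520846}{475175} \approx -213.65$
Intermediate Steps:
$u{\left(C \right)} = \frac{109}{23226} - \frac{C}{6909}$ ($u{\left(C \right)} = \left(109 \left(- \frac{1}{158}\right) + C \frac{1}{47}\right) \left(- \frac{1}{147}\right) = \left(- \frac{109}{158} + \frac{C}{47}\right) \left(- \frac{1}{147}\right) = \frac{109}{23226} - \frac{C}{6909}$)
$\frac{1}{\left(-1\right) u{\left(\frac{-139 + 131}{-69 - 24} \right)}} = \frac{1}{\left(-1\right) \left(\frac{109}{23226} - \frac{\left(-139 + 131\right) \frac{1}{-69 - 24}}{6909}\right)} = \frac{1}{\left(-1\right) \left(\frac{109}{23226} - \frac{\left(-8\right) \frac{1}{-93}}{6909}\right)} = \frac{1}{\left(-1\right) \left(\frac{109}{23226} - \frac{\left(-8\right) \left(- \frac{1}{93}\right)}{6909}\right)} = \frac{1}{\left(-1\right) \left(\frac{109}{23226} - \frac{8}{642537}\right)} = \frac{1}{\left(-1\right) \frac{475175}{101520846}} = \frac{1}{- \frac{475175}{101520846}} = - \frac{101520846}{475175}$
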